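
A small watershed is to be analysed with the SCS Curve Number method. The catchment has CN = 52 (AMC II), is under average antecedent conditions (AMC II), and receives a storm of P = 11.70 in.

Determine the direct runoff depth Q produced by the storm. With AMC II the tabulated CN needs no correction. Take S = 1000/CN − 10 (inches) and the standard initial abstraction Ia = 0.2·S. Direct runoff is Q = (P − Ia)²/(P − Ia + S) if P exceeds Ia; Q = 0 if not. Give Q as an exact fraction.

Q = 546987/107510 in ≈ 5.088 in

CN(II) = 52; AMC II needs no correction.
Max retention: S = 1000/52 − 10 = 120/13 in (≈ 9.231 in)
Ia = 0.2·(120/13) = 24/13 in ≈ 1.846 in
Excess rainfall: 11.700 − 1.846 = 9.854 in; P > Ia so Q > 0
Q: (1281/130)² ÷ (2481/130) = 546987/107510 in (≈ 5.088 in)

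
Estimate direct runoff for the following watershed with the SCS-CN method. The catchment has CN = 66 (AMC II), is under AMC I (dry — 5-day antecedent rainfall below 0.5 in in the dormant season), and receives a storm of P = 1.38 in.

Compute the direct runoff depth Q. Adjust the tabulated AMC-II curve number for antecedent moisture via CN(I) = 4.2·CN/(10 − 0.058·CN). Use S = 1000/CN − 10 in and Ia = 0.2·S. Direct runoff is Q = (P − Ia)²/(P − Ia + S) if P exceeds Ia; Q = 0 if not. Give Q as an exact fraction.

Dry (AMC I): CN(I) = 4.2·66/(10 − 0.058·66) = (1386/5)/(1543/250) = 69300/1543 ≈ 44.913
Max retention: S = 1000/(69300/1543) − 10 = 8500/693 in (≈ 12.266 in)
Ia = 0.2S: 0.2·12.266 = 2.453 in (exactly 1700/693)
P = 1.380 ≤ Ia = 2.453 in: entire storm abstracted, Q = 0.

Q = 0 in ≈ 0.000 in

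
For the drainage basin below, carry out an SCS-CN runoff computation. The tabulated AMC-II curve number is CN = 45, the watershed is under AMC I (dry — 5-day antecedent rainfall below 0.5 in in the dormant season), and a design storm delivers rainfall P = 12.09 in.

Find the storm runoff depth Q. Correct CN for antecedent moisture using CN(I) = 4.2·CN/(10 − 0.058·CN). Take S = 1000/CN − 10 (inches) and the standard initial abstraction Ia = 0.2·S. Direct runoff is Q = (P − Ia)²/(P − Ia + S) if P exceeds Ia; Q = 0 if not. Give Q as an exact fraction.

Dry (AMC I): CN(I) = 4.2·45/(10 − 0.058·45) = 189/(739/100) = 18900/739 ≈ 25.575
Retention S: 1000/CN − 10 with CN=25.575 → S = 5500/189 ≈ 29.101 in
Initial abstraction Ia = S/5 = (5500/189)/5 = 1100/189 ≈ 5.820 in
Excess rainfall: 12.090 − 5.820 = 6.270 in; P > Ia so Q > 0
Runoff Q = (P−Ia)²/(P−Ia+S) = (6.270)²/(6.270+29.101) = 14042487001/12634668900 ≈ 1.111 in

Q = 14042487001/12634668900 in ≈ 1.111 in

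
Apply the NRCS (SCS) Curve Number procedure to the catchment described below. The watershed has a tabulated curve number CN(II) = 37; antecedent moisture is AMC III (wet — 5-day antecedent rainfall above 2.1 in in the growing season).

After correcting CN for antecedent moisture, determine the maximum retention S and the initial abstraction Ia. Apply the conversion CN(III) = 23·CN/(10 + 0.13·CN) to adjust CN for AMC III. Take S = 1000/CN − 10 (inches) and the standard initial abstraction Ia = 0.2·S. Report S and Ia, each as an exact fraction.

Wet (AMC III): CN(III) = 23·37/(10 + 0.13·37) = 851/(1481/100) = 85100/1481 ≈ 57.461
Retention S: 1000/CN − 10 with CN=57.461 → S = 6300/851 ≈ 7.403 in
Initial abstraction Ia = S/5 = (6300/851)/5 = 1260/851 ≈ 1.481 in

S = 6300/851 in ≈ 7.403 in; Ia = 1260/851 in ≈ 1.481 in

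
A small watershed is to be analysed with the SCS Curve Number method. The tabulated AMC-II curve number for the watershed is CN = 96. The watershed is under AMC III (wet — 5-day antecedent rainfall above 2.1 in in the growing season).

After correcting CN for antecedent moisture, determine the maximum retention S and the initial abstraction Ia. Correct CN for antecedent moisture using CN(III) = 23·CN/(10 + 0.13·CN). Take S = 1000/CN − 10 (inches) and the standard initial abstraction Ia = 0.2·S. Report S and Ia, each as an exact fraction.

Wet (AMC III): CN(III) = 23·96/(10 + 0.13·96) = 2208/(562/25) = 27600/281 ≈ 98.221
Max retention: S = 1000/(27600/281) − 10 = 25/138 in (≈ 0.181 in)
Initial abstraction Ia = S/5 = (25/138)/5 = 5/138 ≈ 0.036 in

S = 25/138 in ≈ 0.181 in; Ia = 5/138 in ≈ 0.036 in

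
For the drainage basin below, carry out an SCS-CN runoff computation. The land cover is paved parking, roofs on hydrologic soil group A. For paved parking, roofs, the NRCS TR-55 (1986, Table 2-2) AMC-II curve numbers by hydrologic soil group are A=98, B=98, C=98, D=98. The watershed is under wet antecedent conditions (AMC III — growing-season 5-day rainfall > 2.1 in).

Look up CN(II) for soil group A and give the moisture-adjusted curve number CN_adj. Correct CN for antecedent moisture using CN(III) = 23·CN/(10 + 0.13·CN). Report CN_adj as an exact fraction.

CN_adj = 112700/1137 ≈ 99.120

NRCS table: paved parking, roofs, soil group A → CN(II) = 98
Wet (AMC III): CN(III) = 23·98/(10 + 0.13·98) = 2254/(1137/50) = 112700/1137 ≈ 99.120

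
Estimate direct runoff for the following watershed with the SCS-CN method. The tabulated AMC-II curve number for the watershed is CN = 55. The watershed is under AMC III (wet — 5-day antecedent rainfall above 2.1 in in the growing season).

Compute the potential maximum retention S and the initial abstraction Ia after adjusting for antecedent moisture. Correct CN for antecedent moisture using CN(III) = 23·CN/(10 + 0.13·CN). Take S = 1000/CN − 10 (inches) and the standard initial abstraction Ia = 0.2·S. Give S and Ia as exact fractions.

Adjust CN=55 to AMC III: 23·55/(10 + 0.13·55) → 1265 ÷ (343/20) = 25300/343 ≈ 73.761
S = 1000/(25300/343) − 10 = 900/253 in ≈ 3.557 in
Ia = 0.2S: 0.2·3.557 = 0.711 in (exactly 180/253)

S = 900/253 in ≈ 3.557 in; Ia = 180/253 in ≈ 0.711 in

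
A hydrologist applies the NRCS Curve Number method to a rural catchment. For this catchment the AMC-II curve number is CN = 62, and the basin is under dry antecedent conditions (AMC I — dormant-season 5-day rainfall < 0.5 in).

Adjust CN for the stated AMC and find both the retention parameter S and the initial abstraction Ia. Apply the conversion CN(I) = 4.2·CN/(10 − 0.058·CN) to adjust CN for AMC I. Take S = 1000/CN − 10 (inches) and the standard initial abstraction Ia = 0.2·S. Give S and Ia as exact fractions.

CN(I) from CN(II)=62: (4.2·62)/(10 − 0.058·62) = 65100/1601 ≈ 40.662
Retention S: 1000/CN − 10 with CN=40.662 → S = 9500/651 ≈ 14.593 in
Ia = 0.2·(9500/651) = 1900/651 in ≈ 2.919 in

S = 9500/651 in ≈ 14.593 in; Ia = 1900/651 in ≈ 2.919 in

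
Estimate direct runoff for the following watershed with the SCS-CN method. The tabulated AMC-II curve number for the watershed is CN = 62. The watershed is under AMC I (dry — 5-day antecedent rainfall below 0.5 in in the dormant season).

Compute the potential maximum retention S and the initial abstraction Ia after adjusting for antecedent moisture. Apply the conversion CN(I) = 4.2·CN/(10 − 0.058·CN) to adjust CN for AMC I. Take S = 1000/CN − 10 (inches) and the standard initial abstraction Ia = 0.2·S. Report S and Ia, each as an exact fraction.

S = 9500/651 in ≈ 14.593 in; Ia = 1900/651 in ≈ 2.919 in

Dry (AMC I): CN(I) = 4.2·62/(10 − 0.058·62) = (1302/5)/(1601/250) = 65100/1601 ≈ 40.662
S = 1000/(65100/1601) − 10 = 9500/651 in ≈ 14.593 in
Ia = 0.2S: 0.2·14.593 = 2.919 in (exactly 1900/651)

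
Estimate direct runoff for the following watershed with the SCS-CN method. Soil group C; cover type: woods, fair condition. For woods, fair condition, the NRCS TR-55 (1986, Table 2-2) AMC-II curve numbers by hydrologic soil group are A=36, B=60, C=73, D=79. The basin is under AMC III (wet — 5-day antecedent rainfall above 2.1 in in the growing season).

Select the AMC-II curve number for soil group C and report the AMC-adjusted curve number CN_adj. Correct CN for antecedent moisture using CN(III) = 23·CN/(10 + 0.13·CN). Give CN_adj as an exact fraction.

CN_adj = 167900/1949 ≈ 86.147

NRCS table: woods, fair condition, soil group C → CN(II) = 73
CN(III) from CN(II)=73: (23·73)/(10 + 0.13·73) = 167900/1949 ≈ 86.147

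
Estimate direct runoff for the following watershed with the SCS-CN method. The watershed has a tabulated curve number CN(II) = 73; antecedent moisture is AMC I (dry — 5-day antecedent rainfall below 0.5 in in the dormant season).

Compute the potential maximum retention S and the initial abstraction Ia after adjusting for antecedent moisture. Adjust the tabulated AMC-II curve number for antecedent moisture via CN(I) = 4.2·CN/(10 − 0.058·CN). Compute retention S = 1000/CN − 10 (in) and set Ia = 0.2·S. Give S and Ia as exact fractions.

CN(I) from CN(II)=73: (4.2·73)/(10 − 0.058·73) = 51100/961 ≈ 53.174
Max retention: S = 1000/(51100/961) − 10 = 4500/511 in (≈ 8.806 in)
Ia = 0.2S: 0.2·8.806 = 1.761 in (exactly 900/511)

S = 4500/511 in ≈ 8.806 in; Ia = 900/511 in ≈ 1.761 in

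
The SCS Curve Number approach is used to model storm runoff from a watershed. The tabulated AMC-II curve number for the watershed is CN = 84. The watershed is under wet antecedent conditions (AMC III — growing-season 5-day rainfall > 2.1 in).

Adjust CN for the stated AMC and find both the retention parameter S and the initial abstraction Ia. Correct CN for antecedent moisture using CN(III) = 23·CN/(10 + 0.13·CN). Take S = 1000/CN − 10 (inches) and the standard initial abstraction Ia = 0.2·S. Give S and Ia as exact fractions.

CN(III) from CN(II)=84: (23·84)/(10 + 0.13·84) = 48300/523 ≈ 92.352
Max retention: S = 1000/(48300/523) − 10 = 400/483 in (≈ 0.828 in)
Initial abstraction Ia = S/5 = (400/483)/5 = 80/483 ≈ 0.166 in

S = 400/483 in ≈ 0.828 in; Ia = 80/483 in ≈ 0.166 in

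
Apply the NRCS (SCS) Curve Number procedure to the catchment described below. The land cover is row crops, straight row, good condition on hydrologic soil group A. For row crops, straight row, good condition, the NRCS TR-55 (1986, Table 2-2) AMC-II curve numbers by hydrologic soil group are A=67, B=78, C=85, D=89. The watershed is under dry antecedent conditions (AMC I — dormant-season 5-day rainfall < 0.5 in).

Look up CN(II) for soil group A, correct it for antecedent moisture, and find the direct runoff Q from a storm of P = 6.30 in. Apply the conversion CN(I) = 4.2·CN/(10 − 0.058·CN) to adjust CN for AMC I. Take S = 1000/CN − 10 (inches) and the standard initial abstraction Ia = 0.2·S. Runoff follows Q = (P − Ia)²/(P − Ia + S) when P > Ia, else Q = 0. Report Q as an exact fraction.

Q = 343991209/344935430 in ≈ 0.997 in

NRCS table: row crops, straight row, good condition, soil group A → CN(II) = 67
Adjust CN=67 to AMC I: 4.2·67/(10 − 0.058·67) → (1407/5) ÷ (3057/500) = 46900/1019 ≈ 46.026
S = 1000/(46900/1019) − 10 = 5500/469 in ≈ 11.727 in
Ia = 0.2·(5500/469) = 1100/469 in ≈ 2.345 in
P − Ia = 6.300 − 2.345 = 18547/4690 ≈ 3.955 in (> 0, runoff occurs)
Q = (18547/4690)²/((18547/4690) + 5500/469) = (343991209/21996100)/(73547/4690) = 343991209/344935430 in ≈ 0.997 in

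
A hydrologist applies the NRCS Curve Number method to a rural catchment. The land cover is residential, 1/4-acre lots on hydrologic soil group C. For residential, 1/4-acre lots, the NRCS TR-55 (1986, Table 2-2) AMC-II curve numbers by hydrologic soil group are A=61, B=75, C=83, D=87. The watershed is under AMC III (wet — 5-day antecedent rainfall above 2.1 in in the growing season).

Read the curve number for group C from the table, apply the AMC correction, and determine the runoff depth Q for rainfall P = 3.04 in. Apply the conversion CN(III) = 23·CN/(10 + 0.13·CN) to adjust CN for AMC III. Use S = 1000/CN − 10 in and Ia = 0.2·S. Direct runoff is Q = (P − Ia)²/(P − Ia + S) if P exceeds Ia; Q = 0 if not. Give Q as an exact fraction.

NRCS table: residential, 1/4-acre lots, soil group C → CN(II) = 83
CN(III) from CN(II)=83: (23·83)/(10 + 0.13·83) = 190900/2079 ≈ 91.823
S = 1000/(190900/2079) − 10 = 1700/1909 in ≈ 0.891 in
Ia = 0.2·(1700/1909) = 340/1909 in ≈ 0.178 in
Since P=3.040 > Ia=0.178: effective rainfall P−Ia = 136584/47725 in
Q: (136584/47725)² ÷ (179084/47725) = 4663797264/2136695975 in (≈ 2.183 in)

Q = 4663797264/2136695975 in ≈ 2.183 in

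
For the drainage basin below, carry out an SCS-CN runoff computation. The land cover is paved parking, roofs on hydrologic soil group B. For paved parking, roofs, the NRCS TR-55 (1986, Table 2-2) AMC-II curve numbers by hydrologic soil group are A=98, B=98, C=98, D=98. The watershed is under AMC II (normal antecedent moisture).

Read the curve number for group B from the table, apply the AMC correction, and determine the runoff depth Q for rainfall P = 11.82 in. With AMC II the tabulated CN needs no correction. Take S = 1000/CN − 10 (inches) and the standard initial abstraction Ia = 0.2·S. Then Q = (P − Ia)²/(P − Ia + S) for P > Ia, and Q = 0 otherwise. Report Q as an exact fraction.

NRCS table: paved parking, roofs, soil group B → CN(II) = 98
Average conditions: CN = 98 (no AMC adjustment).
Retention S: 1000/CN − 10 with CN=98.000 → S = 10/49 ≈ 0.204 in
Ia = 0.2·(10/49) = 2/49 in ≈ 0.041 in
P − Ia = 11.820 − 0.041 = 28859/2450 ≈ 11.779 in (> 0, runoff occurs)
Runoff Q = (P−Ia)²/(P−Ia+S) = (11.779)²/(11.779+0.204) = 832841881/71929550 ≈ 11.579 in

Q = 832841881/71929550 in ≈ 11.579 in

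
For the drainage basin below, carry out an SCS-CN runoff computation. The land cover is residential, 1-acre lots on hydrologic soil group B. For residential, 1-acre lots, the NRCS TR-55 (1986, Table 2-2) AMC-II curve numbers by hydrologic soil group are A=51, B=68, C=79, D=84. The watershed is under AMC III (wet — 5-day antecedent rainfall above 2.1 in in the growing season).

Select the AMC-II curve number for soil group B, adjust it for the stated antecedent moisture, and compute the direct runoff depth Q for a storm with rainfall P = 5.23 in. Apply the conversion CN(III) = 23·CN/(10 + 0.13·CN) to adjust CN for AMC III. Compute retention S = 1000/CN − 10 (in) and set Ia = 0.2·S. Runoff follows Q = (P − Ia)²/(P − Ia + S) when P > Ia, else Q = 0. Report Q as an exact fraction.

Q = 35529611049/10498076300 in ≈ 3.384 in

NRCS table: residential, 1-acre lots, soil group B → CN(II) = 68
Wet (AMC III): CN(III) = 23·68/(10 + 0.13·68) = 1564/(471/25) = 39100/471 ≈ 83.015
Retention S: 1000/CN − 10 with CN=83.015 → S = 800/391 ≈ 2.046 in
Ia = 0.2S: 0.2·2.046 = 0.409 in (exactly 160/391)
Since P=5.230 > Ia=0.409: effective rainfall P−Ia = 188493/39100 in
Runoff Q = (P−Ia)²/(P−Ia+S) = (4.821)²/(4.821+2.046) = 35529611049/10498076300 ≈ 3.384 in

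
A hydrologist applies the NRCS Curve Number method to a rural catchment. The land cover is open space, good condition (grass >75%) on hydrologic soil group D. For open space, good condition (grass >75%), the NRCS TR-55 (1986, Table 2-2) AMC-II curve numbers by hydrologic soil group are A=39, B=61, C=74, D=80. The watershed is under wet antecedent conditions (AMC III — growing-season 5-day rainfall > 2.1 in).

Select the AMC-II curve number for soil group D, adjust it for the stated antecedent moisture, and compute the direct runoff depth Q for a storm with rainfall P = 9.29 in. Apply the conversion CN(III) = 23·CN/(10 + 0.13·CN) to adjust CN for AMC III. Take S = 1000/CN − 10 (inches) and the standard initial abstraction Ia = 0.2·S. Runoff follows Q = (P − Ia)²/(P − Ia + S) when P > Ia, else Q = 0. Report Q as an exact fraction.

NRCS table: open space, good condition (grass >75%), soil group D → CN(II) = 80
CN(III) from CN(II)=80: (23·80)/(10 + 0.13·80) = 4600/51 ≈ 90.196
Max retention: S = 1000/(4600/51) − 10 = 25/23 in (≈ 1.087 in)
Initial abstraction Ia = S/5 = (25/23)/5 = 5/23 ≈ 0.217 in
P − Ia = 9.290 − 0.217 = 20867/2300 ≈ 9.073 in (> 0, runoff occurs)
Runoff Q = (P−Ia)²/(P−Ia+S) = (9.073)²/(9.073+1.087) = 435431689/53744100 ≈ 8.102 in

Q = 435431689/53744100 in ≈ 8.102 in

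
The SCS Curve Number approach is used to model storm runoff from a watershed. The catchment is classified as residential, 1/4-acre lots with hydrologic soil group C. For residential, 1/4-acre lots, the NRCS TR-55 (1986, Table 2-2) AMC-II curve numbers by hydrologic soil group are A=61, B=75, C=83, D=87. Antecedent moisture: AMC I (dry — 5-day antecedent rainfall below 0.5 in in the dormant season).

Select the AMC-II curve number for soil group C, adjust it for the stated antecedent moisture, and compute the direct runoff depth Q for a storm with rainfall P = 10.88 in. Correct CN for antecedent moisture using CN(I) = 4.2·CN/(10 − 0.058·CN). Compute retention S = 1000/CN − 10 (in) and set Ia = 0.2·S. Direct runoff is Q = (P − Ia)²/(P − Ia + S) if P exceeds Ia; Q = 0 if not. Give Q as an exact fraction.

NRCS table: residential, 1/4-acre lots, soil group C → CN(II) = 83
CN(I) from CN(II)=83: (4.2·83)/(10 − 0.058·83) = 174300/2593 ≈ 67.219
Retention S: 1000/CN − 10 with CN=67.219 → S = 8500/1743 ≈ 4.877 in
Initial abstraction Ia = S/5 = (8500/1743)/5 = 1700/1743 ≈ 0.975 in
Since P=10.880 > Ia=0.975: effective rainfall P−Ia = 431596/43575 in
Q = (431596/43575)²/((431596/43575) + 8500/1743) = (186275107216/1898780625)/(644096/43575) = 684834953/103185600 in ≈ 6.637 in

Q = 684834953/103185600 in ≈ 6.637 in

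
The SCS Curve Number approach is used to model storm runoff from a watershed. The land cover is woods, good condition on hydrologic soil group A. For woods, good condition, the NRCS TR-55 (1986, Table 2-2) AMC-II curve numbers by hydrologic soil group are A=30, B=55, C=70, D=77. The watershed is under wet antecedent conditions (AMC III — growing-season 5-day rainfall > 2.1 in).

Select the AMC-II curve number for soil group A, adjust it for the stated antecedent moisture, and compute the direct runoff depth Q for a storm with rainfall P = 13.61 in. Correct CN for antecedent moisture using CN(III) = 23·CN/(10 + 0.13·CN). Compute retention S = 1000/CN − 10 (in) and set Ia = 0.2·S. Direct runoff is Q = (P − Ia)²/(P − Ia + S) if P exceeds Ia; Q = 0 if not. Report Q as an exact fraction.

NRCS table: woods, good condition, soil group A → CN(II) = 30
Wet (AMC III): CN(III) = 23·30/(10 + 0.13·30) = 690/(139/10) = 6900/139 ≈ 49.640
Retention S: 1000/CN − 10 with CN=49.640 → S = 700/69 ≈ 10.145 in
Initial abstraction Ia = S/5 = (700/69)/5 = 140/69 ≈ 2.029 in
Excess rainfall: 13.610 − 2.029 = 11.581 in; P > Ia so Q > 0
Q = (79909/6900)²/((79909/6900) + 700/69) = (6385448281/47610000)/(149909/6900) = 6385448281/1034372100 in ≈ 6.173 in

Q = 6385448281/1034372100 in ≈ 6.173 in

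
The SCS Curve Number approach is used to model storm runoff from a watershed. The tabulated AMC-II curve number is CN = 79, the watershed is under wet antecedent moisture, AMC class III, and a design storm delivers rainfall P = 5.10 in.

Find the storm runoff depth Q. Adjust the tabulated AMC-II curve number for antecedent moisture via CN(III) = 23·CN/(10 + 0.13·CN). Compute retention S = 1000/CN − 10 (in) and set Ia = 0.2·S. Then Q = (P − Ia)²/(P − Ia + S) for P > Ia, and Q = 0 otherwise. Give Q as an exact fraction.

Q = 869601121/221001710 in ≈ 3.935 in

CN(III) from CN(II)=79: (23·79)/(10 + 0.13·79) = 181700/2027 ≈ 89.640
S = 1000/(181700/2027) − 10 = 2100/1817 in ≈ 1.156 in
Ia = 0.2S: 0.2·1.156 = 0.231 in (exactly 420/1817)
P − Ia = 5.100 − 0.231 = 88467/18170 ≈ 4.869 in (> 0, runoff occurs)
Runoff Q = (P−Ia)²/(P−Ia+S) = (4.869)²/(4.869+1.156) = 869601121/221001710 ≈ 3.935 in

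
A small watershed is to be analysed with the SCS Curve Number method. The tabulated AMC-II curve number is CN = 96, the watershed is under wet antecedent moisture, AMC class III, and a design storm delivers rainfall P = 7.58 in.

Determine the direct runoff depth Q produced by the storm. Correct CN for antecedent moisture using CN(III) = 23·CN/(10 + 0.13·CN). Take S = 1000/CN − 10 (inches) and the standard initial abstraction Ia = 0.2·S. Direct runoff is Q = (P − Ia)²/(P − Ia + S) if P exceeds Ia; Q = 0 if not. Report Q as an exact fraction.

Q = 338676338/45972975 in ≈ 7.367 in

Wet (AMC III): CN(III) = 23·96/(10 + 0.13·96) = 2208/(562/25) = 27600/281 ≈ 98.221
Retention S: 1000/CN − 10 with CN=98.221 → S = 25/138 ≈ 0.181 in
Initial abstraction Ia = S/5 = (25/138)/5 = 5/138 ≈ 0.036 in
P − Ia = 7.580 − 0.036 = 13013/1725 ≈ 7.544 in (> 0, runoff occurs)
Q: (13013/1725)² ÷ (26651/3450) = 338676338/45972975 in (≈ 7.367 in)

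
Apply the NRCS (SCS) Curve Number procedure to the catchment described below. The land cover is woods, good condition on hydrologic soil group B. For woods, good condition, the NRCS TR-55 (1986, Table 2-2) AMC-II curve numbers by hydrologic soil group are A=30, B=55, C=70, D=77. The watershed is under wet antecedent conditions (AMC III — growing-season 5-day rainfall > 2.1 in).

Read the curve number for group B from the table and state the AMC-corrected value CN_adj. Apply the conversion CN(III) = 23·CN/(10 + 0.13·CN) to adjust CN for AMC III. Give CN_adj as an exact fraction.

NRCS table: woods, good condition, soil group B → CN(II) = 55
Adjust CN=55 to AMC III: 23·55/(10 + 0.13·55) → 1265 ÷ (343/20) = 25300/343 ≈ 73.761

CN_adj = 25300/343 ≈ 73.761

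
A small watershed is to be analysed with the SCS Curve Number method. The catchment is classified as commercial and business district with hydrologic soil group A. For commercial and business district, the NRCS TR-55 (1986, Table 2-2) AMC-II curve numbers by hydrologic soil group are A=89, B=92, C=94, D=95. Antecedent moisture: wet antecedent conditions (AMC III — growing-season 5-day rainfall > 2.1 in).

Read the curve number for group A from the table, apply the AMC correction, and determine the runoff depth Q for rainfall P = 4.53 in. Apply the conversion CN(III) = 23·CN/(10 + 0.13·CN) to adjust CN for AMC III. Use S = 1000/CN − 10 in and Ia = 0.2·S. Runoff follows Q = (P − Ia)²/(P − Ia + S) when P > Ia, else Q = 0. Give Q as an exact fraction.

NRCS table: commercial and business district, soil group A → CN(II) = 89
CN(III) from CN(II)=89: (23·89)/(10 + 0.13·89) = 204700/2157 ≈ 94.900
Retention S: 1000/CN − 10 with CN=94.900 → S = 1100/2047 ≈ 0.537 in
Ia = 0.2S: 0.2·0.537 = 0.107 in (exactly 220/2047)
Since P=4.530 > Ia=0.107: effective rainfall P−Ia = 905291/204700 in
Q = (905291/204700)²/((905291/204700) + 1100/2047) = (819551794681/41902090000)/(1015291/204700) = 819551794681/207830067700 in ≈ 3.943 in

Q = 819551794681/207830067700 in ≈ 3.943 in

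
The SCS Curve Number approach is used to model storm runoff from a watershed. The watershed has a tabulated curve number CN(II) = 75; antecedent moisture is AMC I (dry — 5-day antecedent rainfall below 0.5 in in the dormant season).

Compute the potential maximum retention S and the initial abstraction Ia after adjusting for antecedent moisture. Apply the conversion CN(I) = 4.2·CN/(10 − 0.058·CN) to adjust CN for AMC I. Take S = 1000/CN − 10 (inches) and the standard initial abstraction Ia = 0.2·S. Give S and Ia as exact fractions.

S = 500/63 in ≈ 7.937 in; Ia = 100/63 in ≈ 1.587 in

CN(I) from CN(II)=75: (4.2·75)/(10 − 0.058·75) = 6300/113 ≈ 55.752
S = 1000/(6300/113) − 10 = 500/63 in ≈ 7.937 in
Initial abstraction Ia = S/5 = (500/63)/5 = 100/63 ≈ 1.587 in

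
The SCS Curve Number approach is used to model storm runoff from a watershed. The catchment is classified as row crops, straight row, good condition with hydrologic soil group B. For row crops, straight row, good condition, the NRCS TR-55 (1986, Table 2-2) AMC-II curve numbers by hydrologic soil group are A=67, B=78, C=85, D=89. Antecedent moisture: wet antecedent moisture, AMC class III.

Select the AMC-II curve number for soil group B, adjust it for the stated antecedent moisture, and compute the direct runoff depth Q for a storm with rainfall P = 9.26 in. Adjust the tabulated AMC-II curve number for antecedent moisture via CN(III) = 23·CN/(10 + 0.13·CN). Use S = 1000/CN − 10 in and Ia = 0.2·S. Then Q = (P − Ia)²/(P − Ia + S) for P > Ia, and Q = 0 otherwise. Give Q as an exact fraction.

NRCS table: row crops, straight row, good condition, soil group B → CN(II) = 78
CN(III) from CN(II)=78: (23·78)/(10 + 0.13·78) = 89700/1007 ≈ 89.076
Max retention: S = 1000/(89700/1007) − 10 = 1100/897 in (≈ 1.226 in)
Ia = 0.2S: 0.2·1.226 = 0.245 in (exactly 220/897)
Excess rainfall: 9.260 − 0.245 = 9.015 in; P > Ia so Q > 0
Q: (404311/44850)² ÷ (459311/44850) = 163467384721/20600098350 in (≈ 7.935 in)

Q = 163467384721/20600098350 in ≈ 7.935 in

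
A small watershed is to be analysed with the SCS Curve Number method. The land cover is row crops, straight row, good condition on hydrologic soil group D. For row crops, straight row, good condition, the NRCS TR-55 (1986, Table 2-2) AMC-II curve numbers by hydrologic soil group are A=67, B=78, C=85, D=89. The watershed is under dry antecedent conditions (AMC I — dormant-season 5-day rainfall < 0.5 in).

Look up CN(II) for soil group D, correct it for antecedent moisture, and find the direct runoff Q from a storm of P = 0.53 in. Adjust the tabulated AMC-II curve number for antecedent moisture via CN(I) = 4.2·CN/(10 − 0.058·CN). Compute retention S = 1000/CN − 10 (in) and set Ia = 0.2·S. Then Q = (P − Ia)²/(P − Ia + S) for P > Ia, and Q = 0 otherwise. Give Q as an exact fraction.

Q = 0 in ≈ 0.000 in

NRCS table: row crops, straight row, good condition, soil group D → CN(II) = 89
Adjust CN=89 to AMC I: 4.2·89/(10 − 0.058·89) → (1869/5) ÷ (2419/500) = 186900/2419 ≈ 77.263
Max retention: S = 1000/(186900/2419) − 10 = 5500/1869 in (≈ 2.943 in)
Ia = 0.2·(5500/1869) = 1100/1869 in ≈ 0.589 in
P = 0.530 ≤ Ia = 0.589 in: entire storm abstracted, Q = 0.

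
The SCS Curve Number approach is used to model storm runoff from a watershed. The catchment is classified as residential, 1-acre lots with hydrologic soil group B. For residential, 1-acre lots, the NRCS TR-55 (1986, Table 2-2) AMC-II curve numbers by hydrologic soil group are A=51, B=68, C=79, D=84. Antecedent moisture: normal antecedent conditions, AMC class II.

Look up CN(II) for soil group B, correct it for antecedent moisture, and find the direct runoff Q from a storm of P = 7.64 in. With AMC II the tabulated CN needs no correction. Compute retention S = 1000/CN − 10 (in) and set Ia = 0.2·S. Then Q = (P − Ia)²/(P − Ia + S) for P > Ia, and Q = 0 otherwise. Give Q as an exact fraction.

Q = 8105409/2059975 in ≈ 3.935 in

NRCS table: residential, 1-acre lots, soil group B → CN(II) = 68
AMC II — tabulated CN = 68 applies directly.
Retention S: 1000/CN − 10 with CN=68.000 → S = 80/17 ≈ 4.706 in
Initial abstraction Ia = S/5 = (80/17)/5 = 16/17 ≈ 0.941 in
Excess rainfall: 7.640 − 0.941 = 6.699 in; P > Ia so Q > 0
Q: (2847/425)² ÷ (4847/425) = 8105409/2059975 in (≈ 3.935 in)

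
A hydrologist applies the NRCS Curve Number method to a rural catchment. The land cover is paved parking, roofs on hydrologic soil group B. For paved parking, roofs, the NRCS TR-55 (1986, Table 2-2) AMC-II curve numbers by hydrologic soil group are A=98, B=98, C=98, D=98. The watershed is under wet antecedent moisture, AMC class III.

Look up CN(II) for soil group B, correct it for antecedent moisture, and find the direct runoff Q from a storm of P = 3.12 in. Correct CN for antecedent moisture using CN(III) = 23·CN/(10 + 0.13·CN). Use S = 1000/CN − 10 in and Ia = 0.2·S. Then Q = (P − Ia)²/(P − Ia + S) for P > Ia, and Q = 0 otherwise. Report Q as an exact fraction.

Q = 3819904418/1266550775 in ≈ 3.016 in

NRCS table: paved parking, roofs, soil group B → CN(II) = 98
CN(III) from CN(II)=98: (23·98)/(10 + 0.13·98) = 112700/1137 ≈ 99.120
S = 1000/(112700/1137) − 10 = 100/1127 in ≈ 0.089 in
Ia = 0.2·(100/1127) = 20/1127 in ≈ 0.018 in
Excess rainfall: 3.120 − 0.018 = 3.102 in; P > Ia so Q > 0
Q = (87406/28175)²/((87406/28175) + 100/1127) = (7639808836/793830625)/(89906/28175) = 3819904418/1266550775 in ≈ 3.016 in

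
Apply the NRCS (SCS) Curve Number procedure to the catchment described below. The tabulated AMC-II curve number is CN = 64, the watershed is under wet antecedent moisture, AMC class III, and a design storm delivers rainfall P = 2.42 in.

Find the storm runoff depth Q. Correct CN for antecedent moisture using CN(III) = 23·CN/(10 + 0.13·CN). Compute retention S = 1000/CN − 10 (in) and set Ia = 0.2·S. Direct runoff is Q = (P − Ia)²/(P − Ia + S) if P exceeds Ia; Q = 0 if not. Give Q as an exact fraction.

Q = 19722481/23151800 in ≈ 0.852 in

CN(III) from CN(II)=64: (23·64)/(10 + 0.13·64) = 18400/229 ≈ 80.349
S = 1000/(18400/229) − 10 = 225/92 in ≈ 2.446 in
Initial abstraction Ia = S/5 = (225/92)/5 = 45/92 ≈ 0.489 in
Since P=2.420 > Ia=0.489: effective rainfall P−Ia = 4441/2300 in
Q = (4441/2300)²/((4441/2300) + 225/92) = (19722481/5290000)/(5033/1150) = 19722481/23151800 in ≈ 0.852 in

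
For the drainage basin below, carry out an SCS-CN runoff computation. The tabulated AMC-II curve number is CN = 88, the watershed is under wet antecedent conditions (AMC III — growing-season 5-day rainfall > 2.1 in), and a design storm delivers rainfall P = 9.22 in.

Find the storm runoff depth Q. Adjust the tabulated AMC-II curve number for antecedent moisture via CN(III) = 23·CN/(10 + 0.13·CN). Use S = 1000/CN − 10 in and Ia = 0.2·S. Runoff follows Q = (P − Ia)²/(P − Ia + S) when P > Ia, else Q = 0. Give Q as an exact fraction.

Q = 13255607689/1551307450 in ≈ 8.545 in

CN(III) from CN(II)=88: (23·88)/(10 + 0.13·88) = 6325/67 ≈ 94.403
Max retention: S = 1000/(6325/67) − 10 = 150/253 in (≈ 0.593 in)
Ia = 0.2·(150/253) = 30/253 in ≈ 0.119 in
P − Ia = 9.220 − 0.119 = 115133/12650 ≈ 9.101 in (> 0, runoff occurs)
Q: (115133/12650)² ÷ (122633/12650) = 13255607689/1551307450 in (≈ 8.545 in)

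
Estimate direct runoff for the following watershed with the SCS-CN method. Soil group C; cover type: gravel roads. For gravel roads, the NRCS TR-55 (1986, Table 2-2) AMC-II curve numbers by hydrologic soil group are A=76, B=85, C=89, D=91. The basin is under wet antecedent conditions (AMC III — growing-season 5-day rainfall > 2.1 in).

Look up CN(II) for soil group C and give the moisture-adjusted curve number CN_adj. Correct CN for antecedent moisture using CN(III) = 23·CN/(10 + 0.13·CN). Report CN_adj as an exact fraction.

CN_adj = 204700/2157 ≈ 94.900

NRCS table: gravel roads, soil group C → CN(II) = 89
Adjust CN=89 to AMC III: 23·89/(10 + 0.13·89) → 2047 ÷ (2157/100) = 204700/2157 ≈ 94.900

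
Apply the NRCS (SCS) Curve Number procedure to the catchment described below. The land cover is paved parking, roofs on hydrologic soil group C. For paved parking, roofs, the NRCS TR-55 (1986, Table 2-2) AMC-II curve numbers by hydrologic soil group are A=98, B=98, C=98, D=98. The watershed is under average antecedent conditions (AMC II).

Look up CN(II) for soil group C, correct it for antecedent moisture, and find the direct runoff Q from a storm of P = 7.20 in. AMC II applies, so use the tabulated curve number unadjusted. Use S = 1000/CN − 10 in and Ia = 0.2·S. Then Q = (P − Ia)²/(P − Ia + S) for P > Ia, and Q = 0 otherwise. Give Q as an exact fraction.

Q = 769129/110495 in ≈ 6.961 in

NRCS table: paved parking, roofs, soil group C → CN(II) = 98
AMC II — tabulated CN = 98 applies directly.
Retention S: 1000/CN − 10 with CN=98.000 → S = 10/49 ≈ 0.204 in
Ia = 0.2·(10/49) = 2/49 in ≈ 0.041 in
P − Ia = 7.200 − 0.041 = 1754/245 ≈ 7.159 in (> 0, runoff occurs)
Q = (1754/245)²/((1754/245) + 10/49) = (3076516/60025)/(1804/245) = 769129/110495 in ≈ 6.961 in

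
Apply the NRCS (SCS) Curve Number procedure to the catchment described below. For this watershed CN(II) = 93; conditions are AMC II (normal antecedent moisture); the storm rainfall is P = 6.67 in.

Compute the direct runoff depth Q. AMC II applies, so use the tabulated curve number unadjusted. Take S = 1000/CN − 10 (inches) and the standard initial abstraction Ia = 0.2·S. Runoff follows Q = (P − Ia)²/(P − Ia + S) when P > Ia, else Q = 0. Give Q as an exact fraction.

CN(II) = 93; AMC II needs no correction.
Max retention: S = 1000/93 − 10 = 70/93 in (≈ 0.753 in)
Initial abstraction Ia = S/5 = (70/93)/5 = 14/93 ≈ 0.151 in
Excess rainfall: 6.670 − 0.151 = 6.519 in; P > Ia so Q > 0
Q = (60631/9300)²/((60631/9300) + 70/93) = (3676118161/86490000)/(67631/9300) = 3676118161/628968300 in ≈ 5.845 in

Q = 3676118161/628968300 in ≈ 5.845 in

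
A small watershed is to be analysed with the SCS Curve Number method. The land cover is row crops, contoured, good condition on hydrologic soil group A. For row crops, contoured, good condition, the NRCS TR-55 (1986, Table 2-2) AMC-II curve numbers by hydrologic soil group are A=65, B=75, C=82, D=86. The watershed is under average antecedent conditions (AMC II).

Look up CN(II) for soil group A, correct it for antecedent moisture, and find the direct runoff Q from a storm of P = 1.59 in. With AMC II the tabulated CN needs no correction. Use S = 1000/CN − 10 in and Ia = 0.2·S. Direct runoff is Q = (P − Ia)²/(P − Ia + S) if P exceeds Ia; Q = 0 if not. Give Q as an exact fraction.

Q = 444889/9967100 in ≈ 0.045 in

NRCS table: row crops, contoured, good condition, soil group A → CN(II) = 65
AMC II — tabulated CN = 65 applies directly.
Max retention: S = 1000/65 − 10 = 70/13 in (≈ 5.385 in)
Ia = 0.2S: 0.2·5.385 = 1.077 in (exactly 14/13)
P − Ia = 1.590 − 1.077 = 667/1300 ≈ 0.513 in (> 0, runoff occurs)
Runoff Q = (P−Ia)²/(P−Ia+S) = (0.513)²/(0.513+5.385) = 444889/9967100 ≈ 0.045 in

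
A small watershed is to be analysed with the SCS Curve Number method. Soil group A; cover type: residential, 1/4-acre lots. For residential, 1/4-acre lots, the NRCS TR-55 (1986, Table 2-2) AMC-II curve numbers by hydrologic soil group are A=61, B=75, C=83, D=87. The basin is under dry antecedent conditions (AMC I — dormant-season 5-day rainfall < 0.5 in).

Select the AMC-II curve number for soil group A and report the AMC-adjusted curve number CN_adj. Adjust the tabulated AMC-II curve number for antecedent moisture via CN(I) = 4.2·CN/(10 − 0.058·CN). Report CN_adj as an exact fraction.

CN_adj = 42700/1077 ≈ 39.647

NRCS table: residential, 1/4-acre lots, soil group A → CN(II) = 61
Adjust CN=61 to AMC I: 4.2·61/(10 − 0.058·61) → (1281/5) ÷ (3231/500) = 42700/1077 ≈ 39.647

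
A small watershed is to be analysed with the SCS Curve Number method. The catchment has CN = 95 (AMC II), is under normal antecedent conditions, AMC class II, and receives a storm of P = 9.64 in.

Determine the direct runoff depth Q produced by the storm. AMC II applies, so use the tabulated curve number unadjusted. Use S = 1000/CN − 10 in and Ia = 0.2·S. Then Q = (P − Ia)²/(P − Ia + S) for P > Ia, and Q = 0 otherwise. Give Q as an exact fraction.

AMC II — tabulated CN = 95 applies directly.
S = 1000/95 − 10 = 10/19 in ≈ 0.526 in
Ia = 0.2·(10/19) = 2/19 in ≈ 0.105 in
P − Ia = 9.640 − 0.105 = 4529/475 ≈ 9.535 in (> 0, runoff occurs)
Runoff Q = (P−Ia)²/(P−Ia+S) = (9.535)²/(9.535+0.526) = 20511841/2270025 ≈ 9.036 in

Q = 20511841/2270025 in ≈ 9.036 in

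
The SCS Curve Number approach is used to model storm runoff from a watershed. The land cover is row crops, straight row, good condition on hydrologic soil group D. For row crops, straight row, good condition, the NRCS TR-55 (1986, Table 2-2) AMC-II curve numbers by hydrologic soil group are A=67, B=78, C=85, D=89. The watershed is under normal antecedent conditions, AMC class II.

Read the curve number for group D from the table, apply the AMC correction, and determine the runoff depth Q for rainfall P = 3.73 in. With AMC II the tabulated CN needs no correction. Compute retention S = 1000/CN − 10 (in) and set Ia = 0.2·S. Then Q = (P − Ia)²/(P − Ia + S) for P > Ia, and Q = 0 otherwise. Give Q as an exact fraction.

Q = 960814009/373773300 in ≈ 2.571 in

NRCS table: row crops, straight row, good condition, soil group D → CN(II) = 89
Average conditions: CN = 89 (no AMC adjustment).
Max retention: S = 1000/89 − 10 = 110/89 in (≈ 1.236 in)
Ia = 0.2S: 0.2·1.236 = 0.247 in (exactly 22/89)
Excess rainfall: 3.730 − 0.247 = 3.483 in; P > Ia so Q > 0
Runoff Q = (P−Ia)²/(P−Ia+S) = (3.483)²/(3.483+1.236) = 960814009/373773300 ≈ 2.571 in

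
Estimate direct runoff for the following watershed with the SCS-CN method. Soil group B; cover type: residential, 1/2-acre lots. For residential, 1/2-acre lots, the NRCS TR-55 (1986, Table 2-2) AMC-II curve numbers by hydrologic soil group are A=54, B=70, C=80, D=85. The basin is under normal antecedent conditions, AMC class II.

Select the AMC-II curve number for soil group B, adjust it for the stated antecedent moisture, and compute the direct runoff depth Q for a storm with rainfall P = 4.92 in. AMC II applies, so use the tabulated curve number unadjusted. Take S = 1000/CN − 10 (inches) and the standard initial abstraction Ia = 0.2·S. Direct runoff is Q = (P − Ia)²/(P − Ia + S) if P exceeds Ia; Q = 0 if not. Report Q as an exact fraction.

NRCS table: residential, 1/2-acre lots, soil group B → CN(II) = 70
AMC II — tabulated CN = 70 applies directly.
S = 1000/70 − 10 = 30/7 in ≈ 4.286 in
Initial abstraction Ia = S/5 = (30/7)/5 = 6/7 ≈ 0.857 in
Excess rainfall: 4.920 − 0.857 = 4.063 in; P > Ia so Q > 0
Runoff Q = (P−Ia)²/(P−Ia+S) = (4.063)²/(4.063+4.286) = 168507/85225 ≈ 1.977 in

Q = 168507/85225 in ≈ 1.977 in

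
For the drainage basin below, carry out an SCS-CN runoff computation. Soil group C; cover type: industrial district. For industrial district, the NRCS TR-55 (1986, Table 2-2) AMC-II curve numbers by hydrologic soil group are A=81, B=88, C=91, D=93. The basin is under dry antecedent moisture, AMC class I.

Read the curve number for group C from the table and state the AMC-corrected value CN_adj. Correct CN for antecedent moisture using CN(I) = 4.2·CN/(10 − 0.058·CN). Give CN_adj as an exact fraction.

CN_adj = 63700/787 ≈ 80.940

NRCS table: industrial district, soil group C → CN(II) = 91
CN(I) from CN(II)=91: (4.2·91)/(10 − 0.058·91) = 63700/787 ≈ 80.940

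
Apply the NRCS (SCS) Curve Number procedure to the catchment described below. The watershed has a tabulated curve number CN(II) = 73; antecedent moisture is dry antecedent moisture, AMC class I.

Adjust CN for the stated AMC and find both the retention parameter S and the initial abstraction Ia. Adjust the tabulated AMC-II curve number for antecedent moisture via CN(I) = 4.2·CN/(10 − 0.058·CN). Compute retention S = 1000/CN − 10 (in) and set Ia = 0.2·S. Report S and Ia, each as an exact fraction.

S = 4500/511 in ≈ 8.806 in; Ia = 900/511 in ≈ 1.761 in

Dry (AMC I): CN(I) = 4.2·73/(10 − 0.058·73) = (1533/5)/(2883/500) = 51100/961 ≈ 53.174
Max retention: S = 1000/(51100/961) − 10 = 4500/511 in (≈ 8.806 in)
Ia = 0.2S: 0.2·8.806 = 1.761 in (exactly 900/511)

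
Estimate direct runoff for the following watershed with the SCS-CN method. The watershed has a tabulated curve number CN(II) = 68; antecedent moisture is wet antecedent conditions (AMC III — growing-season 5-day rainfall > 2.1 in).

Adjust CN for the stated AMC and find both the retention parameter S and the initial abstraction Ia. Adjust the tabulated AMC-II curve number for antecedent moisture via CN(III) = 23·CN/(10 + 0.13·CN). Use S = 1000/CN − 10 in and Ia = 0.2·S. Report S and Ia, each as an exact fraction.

S = 800/391 in ≈ 2.046 in; Ia = 160/391 in ≈ 0.409 in

Wet (AMC III): CN(III) = 23·68/(10 + 0.13·68) = 1564/(471/25) = 39100/471 ≈ 83.015
Retention S: 1000/CN − 10 with CN=83.015 → S = 800/391 ≈ 2.046 in
Ia = 0.2S: 0.2·2.046 = 0.409 in (exactly 160/391)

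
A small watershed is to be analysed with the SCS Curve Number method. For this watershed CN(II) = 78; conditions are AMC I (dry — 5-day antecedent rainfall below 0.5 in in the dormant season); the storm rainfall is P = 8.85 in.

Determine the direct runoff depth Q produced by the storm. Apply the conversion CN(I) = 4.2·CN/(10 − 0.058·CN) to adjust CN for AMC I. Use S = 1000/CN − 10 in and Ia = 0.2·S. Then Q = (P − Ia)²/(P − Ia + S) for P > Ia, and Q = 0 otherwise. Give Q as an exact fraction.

CN(I) from CN(II)=78: (4.2·78)/(10 − 0.058·78) = 81900/1369 ≈ 59.825
Max retention: S = 1000/(81900/1369) − 10 = 5500/819 in (≈ 6.716 in)
Ia = 0.2·(5500/819) = 1100/819 in ≈ 1.343 in
Since P=8.850 > Ia=1.343: effective rainfall P−Ia = 122963/16380 in
Runoff Q = (P−Ia)²/(P−Ia+S) = (7.507)²/(7.507+6.716) = 15119899369/3815933940 ≈ 3.962 in

Q = 15119899369/3815933940 in ≈ 3.962 in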